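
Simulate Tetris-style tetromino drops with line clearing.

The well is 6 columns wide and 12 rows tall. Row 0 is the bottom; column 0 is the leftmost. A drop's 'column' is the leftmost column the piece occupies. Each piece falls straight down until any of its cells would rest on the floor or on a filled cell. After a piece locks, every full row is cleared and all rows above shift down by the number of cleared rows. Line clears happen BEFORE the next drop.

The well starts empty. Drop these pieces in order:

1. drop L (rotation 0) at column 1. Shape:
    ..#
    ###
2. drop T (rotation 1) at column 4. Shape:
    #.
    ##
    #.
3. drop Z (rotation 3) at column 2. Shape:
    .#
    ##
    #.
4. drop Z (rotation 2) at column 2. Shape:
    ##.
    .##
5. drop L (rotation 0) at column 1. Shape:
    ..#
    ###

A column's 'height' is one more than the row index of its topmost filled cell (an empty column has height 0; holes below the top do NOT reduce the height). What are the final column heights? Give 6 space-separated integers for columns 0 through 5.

Drop 1: L rot0 at col 1 lands with bottom-row=0; cleared 0 line(s) (total 0); column heights now [0 1 1 2 0 0], max=2
Drop 2: T rot1 at col 4 lands with bottom-row=0; cleared 0 line(s) (total 0); column heights now [0 1 1 2 3 2], max=3
Drop 3: Z rot3 at col 2 lands with bottom-row=1; cleared 0 line(s) (total 0); column heights now [0 1 3 4 3 2], max=4
Drop 4: Z rot2 at col 2 lands with bottom-row=4; cleared 0 line(s) (total 0); column heights now [0 1 6 6 5 2], max=6
Drop 5: L rot0 at col 1 lands with bottom-row=6; cleared 0 line(s) (total 0); column heights now [0 7 7 8 5 2], max=8

Answer: 0 7 7 8 5 2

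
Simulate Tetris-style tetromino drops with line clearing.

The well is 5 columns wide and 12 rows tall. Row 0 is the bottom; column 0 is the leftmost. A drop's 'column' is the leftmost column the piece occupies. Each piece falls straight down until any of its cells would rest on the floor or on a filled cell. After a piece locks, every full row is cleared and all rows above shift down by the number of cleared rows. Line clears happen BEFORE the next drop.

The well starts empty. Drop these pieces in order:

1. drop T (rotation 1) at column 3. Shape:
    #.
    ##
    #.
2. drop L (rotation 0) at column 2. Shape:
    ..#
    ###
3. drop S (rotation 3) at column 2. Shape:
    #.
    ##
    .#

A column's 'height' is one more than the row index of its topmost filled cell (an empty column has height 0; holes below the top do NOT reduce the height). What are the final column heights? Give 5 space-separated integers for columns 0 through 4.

Drop 1: T rot1 at col 3 lands with bottom-row=0; cleared 0 line(s) (total 0); column heights now [0 0 0 3 2], max=3
Drop 2: L rot0 at col 2 lands with bottom-row=3; cleared 0 line(s) (total 0); column heights now [0 0 4 4 5], max=5
Drop 3: S rot3 at col 2 lands with bottom-row=4; cleared 0 line(s) (total 0); column heights now [0 0 7 6 5], max=7

Answer: 0 0 7 6 5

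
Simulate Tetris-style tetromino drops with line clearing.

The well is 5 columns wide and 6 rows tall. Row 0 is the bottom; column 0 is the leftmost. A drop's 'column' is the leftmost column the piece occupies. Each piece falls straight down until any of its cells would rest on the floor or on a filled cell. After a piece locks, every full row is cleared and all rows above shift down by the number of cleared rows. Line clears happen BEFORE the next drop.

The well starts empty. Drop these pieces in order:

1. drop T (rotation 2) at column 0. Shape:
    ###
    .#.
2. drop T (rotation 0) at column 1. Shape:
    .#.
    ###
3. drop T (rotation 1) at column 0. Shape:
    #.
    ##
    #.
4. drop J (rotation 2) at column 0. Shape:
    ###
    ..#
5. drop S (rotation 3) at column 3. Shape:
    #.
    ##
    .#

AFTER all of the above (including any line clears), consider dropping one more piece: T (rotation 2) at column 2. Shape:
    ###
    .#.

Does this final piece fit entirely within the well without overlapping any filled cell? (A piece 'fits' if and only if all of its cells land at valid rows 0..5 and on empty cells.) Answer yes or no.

Drop 1: T rot2 at col 0 lands with bottom-row=0; cleared 0 line(s) (total 0); column heights now [2 2 2 0 0], max=2
Drop 2: T rot0 at col 1 lands with bottom-row=2; cleared 0 line(s) (total 0); column heights now [2 3 4 3 0], max=4
Drop 3: T rot1 at col 0 lands with bottom-row=2; cleared 0 line(s) (total 0); column heights now [5 4 4 3 0], max=5
Drop 4: J rot2 at col 0 lands with bottom-row=4; cleared 0 line(s) (total 0); column heights now [6 6 6 3 0], max=6
Drop 5: S rot3 at col 3 lands with bottom-row=2; cleared 2 line(s) (total 2); column heights now [4 4 4 3 0], max=4
Test piece T rot2 at col 2 (width 3): heights before test = [4 4 4 3 0]; fits = True

Answer: yes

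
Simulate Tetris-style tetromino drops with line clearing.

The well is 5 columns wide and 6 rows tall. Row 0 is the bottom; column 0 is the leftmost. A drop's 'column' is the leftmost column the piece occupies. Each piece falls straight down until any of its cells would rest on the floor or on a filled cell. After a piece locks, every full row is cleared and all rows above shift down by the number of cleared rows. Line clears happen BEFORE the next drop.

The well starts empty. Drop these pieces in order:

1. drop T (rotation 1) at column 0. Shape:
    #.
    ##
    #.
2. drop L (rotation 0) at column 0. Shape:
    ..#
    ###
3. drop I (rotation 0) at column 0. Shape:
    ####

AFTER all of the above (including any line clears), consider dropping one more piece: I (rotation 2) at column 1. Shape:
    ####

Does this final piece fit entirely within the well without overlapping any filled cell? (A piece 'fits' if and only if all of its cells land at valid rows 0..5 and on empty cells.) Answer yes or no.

Drop 1: T rot1 at col 0 lands with bottom-row=0; cleared 0 line(s) (total 0); column heights now [3 2 0 0 0], max=3
Drop 2: L rot0 at col 0 lands with bottom-row=3; cleared 0 line(s) (total 0); column heights now [4 4 5 0 0], max=5
Drop 3: I rot0 at col 0 lands with bottom-row=5; cleared 0 line(s) (total 0); column heights now [6 6 6 6 0], max=6
Test piece I rot2 at col 1 (width 4): heights before test = [6 6 6 6 0]; fits = False

Answer: no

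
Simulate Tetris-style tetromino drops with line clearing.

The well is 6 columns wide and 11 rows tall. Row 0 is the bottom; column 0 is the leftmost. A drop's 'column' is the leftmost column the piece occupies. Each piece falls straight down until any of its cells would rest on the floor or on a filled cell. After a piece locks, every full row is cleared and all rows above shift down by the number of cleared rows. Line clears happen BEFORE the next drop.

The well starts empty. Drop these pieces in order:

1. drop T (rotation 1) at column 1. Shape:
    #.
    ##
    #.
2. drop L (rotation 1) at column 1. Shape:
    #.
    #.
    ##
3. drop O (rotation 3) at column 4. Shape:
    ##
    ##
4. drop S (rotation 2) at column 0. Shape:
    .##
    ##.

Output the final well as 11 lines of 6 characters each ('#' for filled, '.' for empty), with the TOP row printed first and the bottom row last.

Answer: ......
......
......
.##...
##....
.#....
.#....
.##...
.#....
.##.##
.#..##

Derivation:
Drop 1: T rot1 at col 1 lands with bottom-row=0; cleared 0 line(s) (total 0); column heights now [0 3 2 0 0 0], max=3
Drop 2: L rot1 at col 1 lands with bottom-row=3; cleared 0 line(s) (total 0); column heights now [0 6 4 0 0 0], max=6
Drop 3: O rot3 at col 4 lands with bottom-row=0; cleared 0 line(s) (total 0); column heights now [0 6 4 0 2 2], max=6
Drop 4: S rot2 at col 0 lands with bottom-row=6; cleared 0 line(s) (total 0); column heights now [7 8 8 0 2 2], max=8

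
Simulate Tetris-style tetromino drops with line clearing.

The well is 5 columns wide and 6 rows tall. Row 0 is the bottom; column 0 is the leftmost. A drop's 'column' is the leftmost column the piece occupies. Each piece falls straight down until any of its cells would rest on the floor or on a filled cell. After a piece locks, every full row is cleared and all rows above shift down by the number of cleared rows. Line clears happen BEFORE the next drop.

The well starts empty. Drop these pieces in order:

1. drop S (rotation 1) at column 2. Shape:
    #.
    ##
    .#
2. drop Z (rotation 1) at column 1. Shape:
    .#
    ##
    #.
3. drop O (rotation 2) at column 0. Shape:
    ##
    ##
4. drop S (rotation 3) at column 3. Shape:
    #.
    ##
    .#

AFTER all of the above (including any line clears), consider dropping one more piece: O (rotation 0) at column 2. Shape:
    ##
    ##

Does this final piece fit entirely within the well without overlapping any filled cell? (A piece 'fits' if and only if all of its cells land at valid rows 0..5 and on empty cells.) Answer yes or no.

Answer: no

Derivation:
Drop 1: S rot1 at col 2 lands with bottom-row=0; cleared 0 line(s) (total 0); column heights now [0 0 3 2 0], max=3
Drop 2: Z rot1 at col 1 lands with bottom-row=2; cleared 0 line(s) (total 0); column heights now [0 4 5 2 0], max=5
Drop 3: O rot2 at col 0 lands with bottom-row=4; cleared 0 line(s) (total 0); column heights now [6 6 5 2 0], max=6
Drop 4: S rot3 at col 3 lands with bottom-row=1; cleared 0 line(s) (total 0); column heights now [6 6 5 4 3], max=6
Test piece O rot0 at col 2 (width 2): heights before test = [6 6 5 4 3]; fits = False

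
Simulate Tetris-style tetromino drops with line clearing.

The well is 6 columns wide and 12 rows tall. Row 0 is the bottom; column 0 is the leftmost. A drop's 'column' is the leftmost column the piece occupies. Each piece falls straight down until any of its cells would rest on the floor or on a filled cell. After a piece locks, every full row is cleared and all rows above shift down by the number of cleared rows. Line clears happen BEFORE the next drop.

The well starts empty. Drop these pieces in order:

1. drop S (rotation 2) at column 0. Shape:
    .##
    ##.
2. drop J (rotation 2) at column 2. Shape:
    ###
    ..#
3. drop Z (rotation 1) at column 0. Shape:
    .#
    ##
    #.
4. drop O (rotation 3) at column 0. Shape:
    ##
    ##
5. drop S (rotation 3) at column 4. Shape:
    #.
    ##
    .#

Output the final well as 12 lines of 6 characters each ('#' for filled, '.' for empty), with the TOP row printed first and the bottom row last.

Answer: ......
......
......
......
......
......
......
##....
##..#.
.#..##
###.#.
##....

Derivation:
Drop 1: S rot2 at col 0 lands with bottom-row=0; cleared 0 line(s) (total 0); column heights now [1 2 2 0 0 0], max=2
Drop 2: J rot2 at col 2 lands with bottom-row=1; cleared 0 line(s) (total 0); column heights now [1 2 3 3 3 0], max=3
Drop 3: Z rot1 at col 0 lands with bottom-row=1; cleared 0 line(s) (total 0); column heights now [3 4 3 3 3 0], max=4
Drop 4: O rot3 at col 0 lands with bottom-row=4; cleared 0 line(s) (total 0); column heights now [6 6 3 3 3 0], max=6
Drop 5: S rot3 at col 4 lands with bottom-row=2; cleared 1 line(s) (total 1); column heights now [5 5 2 0 4 3], max=5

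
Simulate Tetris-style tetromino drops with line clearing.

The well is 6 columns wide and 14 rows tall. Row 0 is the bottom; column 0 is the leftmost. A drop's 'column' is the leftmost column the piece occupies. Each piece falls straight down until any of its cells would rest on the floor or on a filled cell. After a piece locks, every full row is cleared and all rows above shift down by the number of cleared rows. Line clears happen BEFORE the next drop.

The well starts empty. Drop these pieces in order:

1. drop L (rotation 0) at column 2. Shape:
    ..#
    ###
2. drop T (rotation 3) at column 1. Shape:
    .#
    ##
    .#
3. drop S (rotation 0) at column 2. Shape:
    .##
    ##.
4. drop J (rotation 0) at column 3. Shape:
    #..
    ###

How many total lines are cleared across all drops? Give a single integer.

Drop 1: L rot0 at col 2 lands with bottom-row=0; cleared 0 line(s) (total 0); column heights now [0 0 1 1 2 0], max=2
Drop 2: T rot3 at col 1 lands with bottom-row=1; cleared 0 line(s) (total 0); column heights now [0 3 4 1 2 0], max=4
Drop 3: S rot0 at col 2 lands with bottom-row=4; cleared 0 line(s) (total 0); column heights now [0 3 5 6 6 0], max=6
Drop 4: J rot0 at col 3 lands with bottom-row=6; cleared 0 line(s) (total 0); column heights now [0 3 5 8 7 7], max=8

Answer: 0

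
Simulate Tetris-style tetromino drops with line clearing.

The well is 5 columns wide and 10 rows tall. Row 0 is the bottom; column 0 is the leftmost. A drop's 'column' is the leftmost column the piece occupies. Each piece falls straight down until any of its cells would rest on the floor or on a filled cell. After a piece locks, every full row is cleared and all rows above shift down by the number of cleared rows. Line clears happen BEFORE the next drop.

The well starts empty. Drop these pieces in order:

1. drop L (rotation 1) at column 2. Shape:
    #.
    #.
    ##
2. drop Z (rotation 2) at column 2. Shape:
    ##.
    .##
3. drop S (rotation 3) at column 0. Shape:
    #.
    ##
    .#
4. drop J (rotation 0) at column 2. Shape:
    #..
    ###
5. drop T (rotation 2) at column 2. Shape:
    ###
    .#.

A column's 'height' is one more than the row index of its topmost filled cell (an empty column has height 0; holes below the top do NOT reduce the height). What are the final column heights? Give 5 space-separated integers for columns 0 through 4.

Drop 1: L rot1 at col 2 lands with bottom-row=0; cleared 0 line(s) (total 0); column heights now [0 0 3 1 0], max=3
Drop 2: Z rot2 at col 2 lands with bottom-row=2; cleared 0 line(s) (total 0); column heights now [0 0 4 4 3], max=4
Drop 3: S rot3 at col 0 lands with bottom-row=0; cleared 0 line(s) (total 0); column heights now [3 2 4 4 3], max=4
Drop 4: J rot0 at col 2 lands with bottom-row=4; cleared 0 line(s) (total 0); column heights now [3 2 6 5 5], max=6
Drop 5: T rot2 at col 2 lands with bottom-row=5; cleared 0 line(s) (total 0); column heights now [3 2 7 7 7], max=7

Answer: 3 2 7 7 7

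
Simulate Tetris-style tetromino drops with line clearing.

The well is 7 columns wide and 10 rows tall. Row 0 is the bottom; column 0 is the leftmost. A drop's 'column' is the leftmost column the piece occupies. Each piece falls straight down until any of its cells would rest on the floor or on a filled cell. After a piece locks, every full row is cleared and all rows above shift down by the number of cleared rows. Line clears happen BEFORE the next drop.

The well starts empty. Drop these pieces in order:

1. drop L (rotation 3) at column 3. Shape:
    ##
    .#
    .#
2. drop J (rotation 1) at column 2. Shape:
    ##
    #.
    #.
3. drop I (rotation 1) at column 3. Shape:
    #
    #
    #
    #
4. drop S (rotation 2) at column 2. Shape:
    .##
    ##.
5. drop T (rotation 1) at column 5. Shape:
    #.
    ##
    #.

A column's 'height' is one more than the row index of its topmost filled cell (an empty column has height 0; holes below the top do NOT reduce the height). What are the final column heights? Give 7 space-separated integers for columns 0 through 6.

Drop 1: L rot3 at col 3 lands with bottom-row=0; cleared 0 line(s) (total 0); column heights now [0 0 0 3 3 0 0], max=3
Drop 2: J rot1 at col 2 lands with bottom-row=1; cleared 0 line(s) (total 0); column heights now [0 0 4 4 3 0 0], max=4
Drop 3: I rot1 at col 3 lands with bottom-row=4; cleared 0 line(s) (total 0); column heights now [0 0 4 8 3 0 0], max=8
Drop 4: S rot2 at col 2 lands with bottom-row=8; cleared 0 line(s) (total 0); column heights now [0 0 9 10 10 0 0], max=10
Drop 5: T rot1 at col 5 lands with bottom-row=0; cleared 0 line(s) (total 0); column heights now [0 0 9 10 10 3 2], max=10

Answer: 0 0 9 10 10 3 2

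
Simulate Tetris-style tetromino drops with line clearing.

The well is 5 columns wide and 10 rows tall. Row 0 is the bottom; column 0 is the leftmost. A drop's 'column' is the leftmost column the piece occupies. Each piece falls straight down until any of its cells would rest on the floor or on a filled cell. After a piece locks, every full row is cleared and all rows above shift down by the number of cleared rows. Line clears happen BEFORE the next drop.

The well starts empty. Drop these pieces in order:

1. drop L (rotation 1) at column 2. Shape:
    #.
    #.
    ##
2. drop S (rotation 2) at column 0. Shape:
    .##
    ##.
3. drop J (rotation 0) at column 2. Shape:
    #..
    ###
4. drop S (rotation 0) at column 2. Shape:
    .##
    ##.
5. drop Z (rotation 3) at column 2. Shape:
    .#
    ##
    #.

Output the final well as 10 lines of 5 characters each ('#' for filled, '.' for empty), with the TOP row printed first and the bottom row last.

Drop 1: L rot1 at col 2 lands with bottom-row=0; cleared 0 line(s) (total 0); column heights now [0 0 3 1 0], max=3
Drop 2: S rot2 at col 0 lands with bottom-row=2; cleared 0 line(s) (total 0); column heights now [3 4 4 1 0], max=4
Drop 3: J rot0 at col 2 lands with bottom-row=4; cleared 0 line(s) (total 0); column heights now [3 4 6 5 5], max=6
Drop 4: S rot0 at col 2 lands with bottom-row=6; cleared 0 line(s) (total 0); column heights now [3 4 7 8 8], max=8
Drop 5: Z rot3 at col 2 lands with bottom-row=7; cleared 0 line(s) (total 0); column heights now [3 4 9 10 8], max=10

Answer: ...#.
..##.
..###
..##.
..#..
..###
.##..
###..
..#..
..##.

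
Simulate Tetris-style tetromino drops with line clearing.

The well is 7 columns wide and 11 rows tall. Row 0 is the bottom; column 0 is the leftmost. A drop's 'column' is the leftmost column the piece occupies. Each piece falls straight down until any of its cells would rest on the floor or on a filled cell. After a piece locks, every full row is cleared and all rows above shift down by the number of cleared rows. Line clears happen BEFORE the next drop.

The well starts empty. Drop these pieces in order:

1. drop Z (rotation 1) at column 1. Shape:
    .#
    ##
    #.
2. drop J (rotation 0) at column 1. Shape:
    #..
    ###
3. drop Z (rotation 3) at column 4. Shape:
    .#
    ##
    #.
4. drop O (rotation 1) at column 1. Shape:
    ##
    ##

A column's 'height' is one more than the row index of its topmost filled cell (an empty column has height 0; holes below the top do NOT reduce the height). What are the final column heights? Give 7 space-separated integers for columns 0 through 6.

Drop 1: Z rot1 at col 1 lands with bottom-row=0; cleared 0 line(s) (total 0); column heights now [0 2 3 0 0 0 0], max=3
Drop 2: J rot0 at col 1 lands with bottom-row=3; cleared 0 line(s) (total 0); column heights now [0 5 4 4 0 0 0], max=5
Drop 3: Z rot3 at col 4 lands with bottom-row=0; cleared 0 line(s) (total 0); column heights now [0 5 4 4 2 3 0], max=5
Drop 4: O rot1 at col 1 lands with bottom-row=5; cleared 0 line(s) (total 0); column heights now [0 7 7 4 2 3 0], max=7

Answer: 0 7 7 4 2 3 0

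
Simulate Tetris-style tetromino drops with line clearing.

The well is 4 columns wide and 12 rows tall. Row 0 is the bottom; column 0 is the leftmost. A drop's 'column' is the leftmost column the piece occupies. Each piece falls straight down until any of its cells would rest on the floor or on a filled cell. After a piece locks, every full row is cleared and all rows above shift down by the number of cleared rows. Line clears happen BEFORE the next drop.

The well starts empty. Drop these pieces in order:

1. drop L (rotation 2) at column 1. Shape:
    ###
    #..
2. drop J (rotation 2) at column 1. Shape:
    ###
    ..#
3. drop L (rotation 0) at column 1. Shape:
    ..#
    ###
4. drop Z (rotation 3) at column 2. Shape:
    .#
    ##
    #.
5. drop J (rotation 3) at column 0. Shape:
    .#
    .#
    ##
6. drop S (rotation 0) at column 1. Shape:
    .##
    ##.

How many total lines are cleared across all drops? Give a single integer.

Drop 1: L rot2 at col 1 lands with bottom-row=0; cleared 0 line(s) (total 0); column heights now [0 2 2 2], max=2
Drop 2: J rot2 at col 1 lands with bottom-row=2; cleared 0 line(s) (total 0); column heights now [0 4 4 4], max=4
Drop 3: L rot0 at col 1 lands with bottom-row=4; cleared 0 line(s) (total 0); column heights now [0 5 5 6], max=6
Drop 4: Z rot3 at col 2 lands with bottom-row=5; cleared 0 line(s) (total 0); column heights now [0 5 7 8], max=8
Drop 5: J rot3 at col 0 lands with bottom-row=5; cleared 1 line(s) (total 1); column heights now [0 7 6 7], max=7
Drop 6: S rot0 at col 1 lands with bottom-row=7; cleared 0 line(s) (total 1); column heights now [0 8 9 9], max=9

Answer: 1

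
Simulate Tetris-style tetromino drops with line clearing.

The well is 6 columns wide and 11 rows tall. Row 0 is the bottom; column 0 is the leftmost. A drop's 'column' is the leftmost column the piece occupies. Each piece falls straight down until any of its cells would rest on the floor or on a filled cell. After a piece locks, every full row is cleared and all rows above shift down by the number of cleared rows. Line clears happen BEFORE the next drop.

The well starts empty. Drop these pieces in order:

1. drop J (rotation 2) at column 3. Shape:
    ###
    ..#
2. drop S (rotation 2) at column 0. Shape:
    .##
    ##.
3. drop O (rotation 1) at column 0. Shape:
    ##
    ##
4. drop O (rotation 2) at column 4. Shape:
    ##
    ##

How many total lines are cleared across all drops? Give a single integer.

Drop 1: J rot2 at col 3 lands with bottom-row=0; cleared 0 line(s) (total 0); column heights now [0 0 0 2 2 2], max=2
Drop 2: S rot2 at col 0 lands with bottom-row=0; cleared 0 line(s) (total 0); column heights now [1 2 2 2 2 2], max=2
Drop 3: O rot1 at col 0 lands with bottom-row=2; cleared 0 line(s) (total 0); column heights now [4 4 2 2 2 2], max=4
Drop 4: O rot2 at col 4 lands with bottom-row=2; cleared 0 line(s) (total 0); column heights now [4 4 2 2 4 4], max=4

Answer: 0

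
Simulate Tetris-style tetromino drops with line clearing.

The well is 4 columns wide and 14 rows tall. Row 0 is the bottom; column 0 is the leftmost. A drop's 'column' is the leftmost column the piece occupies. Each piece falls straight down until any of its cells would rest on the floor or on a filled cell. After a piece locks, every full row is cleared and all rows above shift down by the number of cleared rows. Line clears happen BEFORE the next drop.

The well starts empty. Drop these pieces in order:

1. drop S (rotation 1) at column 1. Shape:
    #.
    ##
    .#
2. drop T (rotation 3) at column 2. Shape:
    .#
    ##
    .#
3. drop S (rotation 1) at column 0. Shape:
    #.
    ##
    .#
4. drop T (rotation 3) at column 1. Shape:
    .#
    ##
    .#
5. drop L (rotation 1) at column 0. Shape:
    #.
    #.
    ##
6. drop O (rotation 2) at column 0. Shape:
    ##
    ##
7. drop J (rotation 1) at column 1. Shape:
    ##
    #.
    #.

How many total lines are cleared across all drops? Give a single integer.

Drop 1: S rot1 at col 1 lands with bottom-row=0; cleared 0 line(s) (total 0); column heights now [0 3 2 0], max=3
Drop 2: T rot3 at col 2 lands with bottom-row=1; cleared 0 line(s) (total 0); column heights now [0 3 3 4], max=4
Drop 3: S rot1 at col 0 lands with bottom-row=3; cleared 0 line(s) (total 0); column heights now [6 5 3 4], max=6
Drop 4: T rot3 at col 1 lands with bottom-row=4; cleared 0 line(s) (total 0); column heights now [6 6 7 4], max=7
Drop 5: L rot1 at col 0 lands with bottom-row=6; cleared 0 line(s) (total 0); column heights now [9 7 7 4], max=9
Drop 6: O rot2 at col 0 lands with bottom-row=9; cleared 0 line(s) (total 0); column heights now [11 11 7 4], max=11
Drop 7: J rot1 at col 1 lands with bottom-row=11; cleared 0 line(s) (total 0); column heights now [11 14 14 4], max=14

Answer: 0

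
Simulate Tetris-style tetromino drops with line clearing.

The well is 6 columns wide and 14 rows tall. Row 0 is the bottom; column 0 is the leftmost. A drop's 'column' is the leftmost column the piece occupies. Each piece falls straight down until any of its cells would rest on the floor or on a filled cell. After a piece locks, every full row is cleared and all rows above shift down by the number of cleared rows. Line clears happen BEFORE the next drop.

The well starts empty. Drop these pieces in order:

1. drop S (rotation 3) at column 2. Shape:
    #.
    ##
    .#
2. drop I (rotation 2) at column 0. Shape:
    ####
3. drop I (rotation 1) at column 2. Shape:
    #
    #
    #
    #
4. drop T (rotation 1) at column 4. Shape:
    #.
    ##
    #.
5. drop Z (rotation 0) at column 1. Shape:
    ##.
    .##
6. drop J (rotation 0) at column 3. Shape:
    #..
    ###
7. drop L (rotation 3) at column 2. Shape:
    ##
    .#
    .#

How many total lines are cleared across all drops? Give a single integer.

Drop 1: S rot3 at col 2 lands with bottom-row=0; cleared 0 line(s) (total 0); column heights now [0 0 3 2 0 0], max=3
Drop 2: I rot2 at col 0 lands with bottom-row=3; cleared 0 line(s) (total 0); column heights now [4 4 4 4 0 0], max=4
Drop 3: I rot1 at col 2 lands with bottom-row=4; cleared 0 line(s) (total 0); column heights now [4 4 8 4 0 0], max=8
Drop 4: T rot1 at col 4 lands with bottom-row=0; cleared 0 line(s) (total 0); column heights now [4 4 8 4 3 2], max=8
Drop 5: Z rot0 at col 1 lands with bottom-row=8; cleared 0 line(s) (total 0); column heights now [4 10 10 9 3 2], max=10
Drop 6: J rot0 at col 3 lands with bottom-row=9; cleared 0 line(s) (total 0); column heights now [4 10 10 11 10 10], max=11
Drop 7: L rot3 at col 2 lands with bottom-row=11; cleared 0 line(s) (total 0); column heights now [4 10 14 14 10 10], max=14

Answer: 0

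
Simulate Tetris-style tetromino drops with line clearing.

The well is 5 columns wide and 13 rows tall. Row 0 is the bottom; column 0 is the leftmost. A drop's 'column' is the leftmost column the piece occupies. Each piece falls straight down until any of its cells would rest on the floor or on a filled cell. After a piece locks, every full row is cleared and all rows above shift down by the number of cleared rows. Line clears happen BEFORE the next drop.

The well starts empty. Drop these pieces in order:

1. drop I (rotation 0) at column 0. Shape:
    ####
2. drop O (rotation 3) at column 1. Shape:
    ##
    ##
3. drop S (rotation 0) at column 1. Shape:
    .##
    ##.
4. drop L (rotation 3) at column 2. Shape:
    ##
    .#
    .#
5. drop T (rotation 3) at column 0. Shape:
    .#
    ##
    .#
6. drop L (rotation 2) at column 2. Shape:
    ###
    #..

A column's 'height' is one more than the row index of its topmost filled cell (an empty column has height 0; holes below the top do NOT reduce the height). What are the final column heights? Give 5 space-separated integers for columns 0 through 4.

Drop 1: I rot0 at col 0 lands with bottom-row=0; cleared 0 line(s) (total 0); column heights now [1 1 1 1 0], max=1
Drop 2: O rot3 at col 1 lands with bottom-row=1; cleared 0 line(s) (total 0); column heights now [1 3 3 1 0], max=3
Drop 3: S rot0 at col 1 lands with bottom-row=3; cleared 0 line(s) (total 0); column heights now [1 4 5 5 0], max=5
Drop 4: L rot3 at col 2 lands with bottom-row=5; cleared 0 line(s) (total 0); column heights now [1 4 8 8 0], max=8
Drop 5: T rot3 at col 0 lands with bottom-row=4; cleared 0 line(s) (total 0); column heights now [6 7 8 8 0], max=8
Drop 6: L rot2 at col 2 lands with bottom-row=8; cleared 0 line(s) (total 0); column heights now [6 7 10 10 10], max=10

Answer: 6 7 10 10 10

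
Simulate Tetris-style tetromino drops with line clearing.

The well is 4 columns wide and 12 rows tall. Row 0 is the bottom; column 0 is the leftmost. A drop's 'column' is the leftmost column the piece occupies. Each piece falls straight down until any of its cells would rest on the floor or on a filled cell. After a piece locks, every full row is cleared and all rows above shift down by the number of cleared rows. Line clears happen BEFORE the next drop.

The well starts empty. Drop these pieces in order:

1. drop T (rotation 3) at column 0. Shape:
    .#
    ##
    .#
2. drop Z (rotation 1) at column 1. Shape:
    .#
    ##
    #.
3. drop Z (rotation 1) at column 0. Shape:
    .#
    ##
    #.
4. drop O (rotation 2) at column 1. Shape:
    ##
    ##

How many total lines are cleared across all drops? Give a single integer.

Drop 1: T rot3 at col 0 lands with bottom-row=0; cleared 0 line(s) (total 0); column heights now [2 3 0 0], max=3
Drop 2: Z rot1 at col 1 lands with bottom-row=3; cleared 0 line(s) (total 0); column heights now [2 5 6 0], max=6
Drop 3: Z rot1 at col 0 lands with bottom-row=4; cleared 0 line(s) (total 0); column heights now [6 7 6 0], max=7
Drop 4: O rot2 at col 1 lands with bottom-row=7; cleared 0 line(s) (total 0); column heights now [6 9 9 0], max=9

Answer: 0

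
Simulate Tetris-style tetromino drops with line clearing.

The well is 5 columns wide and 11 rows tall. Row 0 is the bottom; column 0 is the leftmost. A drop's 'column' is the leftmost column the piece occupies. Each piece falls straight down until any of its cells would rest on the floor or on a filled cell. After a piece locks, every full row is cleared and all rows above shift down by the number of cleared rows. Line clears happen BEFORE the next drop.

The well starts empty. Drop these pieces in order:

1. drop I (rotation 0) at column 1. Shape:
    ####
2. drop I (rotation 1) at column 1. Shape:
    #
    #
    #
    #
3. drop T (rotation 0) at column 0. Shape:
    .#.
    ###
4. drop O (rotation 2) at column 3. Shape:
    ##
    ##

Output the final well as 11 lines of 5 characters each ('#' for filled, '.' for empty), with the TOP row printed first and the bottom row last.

Drop 1: I rot0 at col 1 lands with bottom-row=0; cleared 0 line(s) (total 0); column heights now [0 1 1 1 1], max=1
Drop 2: I rot1 at col 1 lands with bottom-row=1; cleared 0 line(s) (total 0); column heights now [0 5 1 1 1], max=5
Drop 3: T rot0 at col 0 lands with bottom-row=5; cleared 0 line(s) (total 0); column heights now [6 7 6 1 1], max=7
Drop 4: O rot2 at col 3 lands with bottom-row=1; cleared 0 line(s) (total 0); column heights now [6 7 6 3 3], max=7

Answer: .....
.....
.....
.....
.#...
###..
.#...
.#...
.#.##
.#.##
.####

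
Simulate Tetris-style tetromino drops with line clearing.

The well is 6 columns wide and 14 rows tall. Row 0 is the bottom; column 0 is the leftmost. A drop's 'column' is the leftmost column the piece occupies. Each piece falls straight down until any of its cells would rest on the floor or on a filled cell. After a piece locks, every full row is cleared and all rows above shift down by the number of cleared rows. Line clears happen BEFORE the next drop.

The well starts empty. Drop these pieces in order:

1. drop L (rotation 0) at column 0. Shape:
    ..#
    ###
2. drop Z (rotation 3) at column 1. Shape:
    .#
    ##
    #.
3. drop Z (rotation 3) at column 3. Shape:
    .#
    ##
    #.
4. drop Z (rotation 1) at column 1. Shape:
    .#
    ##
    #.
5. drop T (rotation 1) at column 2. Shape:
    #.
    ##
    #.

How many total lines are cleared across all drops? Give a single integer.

Answer: 0

Derivation:
Drop 1: L rot0 at col 0 lands with bottom-row=0; cleared 0 line(s) (total 0); column heights now [1 1 2 0 0 0], max=2
Drop 2: Z rot3 at col 1 lands with bottom-row=1; cleared 0 line(s) (total 0); column heights now [1 3 4 0 0 0], max=4
Drop 3: Z rot3 at col 3 lands with bottom-row=0; cleared 0 line(s) (total 0); column heights now [1 3 4 2 3 0], max=4
Drop 4: Z rot1 at col 1 lands with bottom-row=3; cleared 0 line(s) (total 0); column heights now [1 5 6 2 3 0], max=6
Drop 5: T rot1 at col 2 lands with bottom-row=6; cleared 0 line(s) (total 0); column heights now [1 5 9 8 3 0], max=9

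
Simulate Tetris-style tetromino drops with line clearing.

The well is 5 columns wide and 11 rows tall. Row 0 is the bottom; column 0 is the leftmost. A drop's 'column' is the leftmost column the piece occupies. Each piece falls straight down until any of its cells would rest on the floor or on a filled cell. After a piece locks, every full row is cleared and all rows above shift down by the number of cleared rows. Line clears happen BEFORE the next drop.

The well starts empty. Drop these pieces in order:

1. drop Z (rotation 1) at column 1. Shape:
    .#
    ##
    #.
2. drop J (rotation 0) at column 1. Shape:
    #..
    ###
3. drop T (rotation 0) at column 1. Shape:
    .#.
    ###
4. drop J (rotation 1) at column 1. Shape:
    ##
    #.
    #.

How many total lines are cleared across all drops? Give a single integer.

Drop 1: Z rot1 at col 1 lands with bottom-row=0; cleared 0 line(s) (total 0); column heights now [0 2 3 0 0], max=3
Drop 2: J rot0 at col 1 lands with bottom-row=3; cleared 0 line(s) (total 0); column heights now [0 5 4 4 0], max=5
Drop 3: T rot0 at col 1 lands with bottom-row=5; cleared 0 line(s) (total 0); column heights now [0 6 7 6 0], max=7
Drop 4: J rot1 at col 1 lands with bottom-row=6; cleared 0 line(s) (total 0); column heights now [0 9 9 6 0], max=9

Answer: 0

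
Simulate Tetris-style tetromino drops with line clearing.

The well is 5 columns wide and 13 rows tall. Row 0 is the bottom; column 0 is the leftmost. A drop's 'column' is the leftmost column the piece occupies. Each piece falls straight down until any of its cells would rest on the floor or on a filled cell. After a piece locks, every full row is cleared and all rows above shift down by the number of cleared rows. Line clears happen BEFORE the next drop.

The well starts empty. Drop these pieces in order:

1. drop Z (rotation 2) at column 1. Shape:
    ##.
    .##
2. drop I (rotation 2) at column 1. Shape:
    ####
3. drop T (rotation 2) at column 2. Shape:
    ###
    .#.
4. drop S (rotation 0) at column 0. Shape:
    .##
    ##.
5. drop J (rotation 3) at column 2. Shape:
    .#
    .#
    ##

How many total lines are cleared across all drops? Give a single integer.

Answer: 1

Derivation:
Drop 1: Z rot2 at col 1 lands with bottom-row=0; cleared 0 line(s) (total 0); column heights now [0 2 2 1 0], max=2
Drop 2: I rot2 at col 1 lands with bottom-row=2; cleared 0 line(s) (total 0); column heights now [0 3 3 3 3], max=3
Drop 3: T rot2 at col 2 lands with bottom-row=3; cleared 0 line(s) (total 0); column heights now [0 3 5 5 5], max=5
Drop 4: S rot0 at col 0 lands with bottom-row=4; cleared 1 line(s) (total 1); column heights now [0 5 5 4 3], max=5
Drop 5: J rot3 at col 2 lands with bottom-row=5; cleared 0 line(s) (total 1); column heights now [0 5 6 8 3], max=8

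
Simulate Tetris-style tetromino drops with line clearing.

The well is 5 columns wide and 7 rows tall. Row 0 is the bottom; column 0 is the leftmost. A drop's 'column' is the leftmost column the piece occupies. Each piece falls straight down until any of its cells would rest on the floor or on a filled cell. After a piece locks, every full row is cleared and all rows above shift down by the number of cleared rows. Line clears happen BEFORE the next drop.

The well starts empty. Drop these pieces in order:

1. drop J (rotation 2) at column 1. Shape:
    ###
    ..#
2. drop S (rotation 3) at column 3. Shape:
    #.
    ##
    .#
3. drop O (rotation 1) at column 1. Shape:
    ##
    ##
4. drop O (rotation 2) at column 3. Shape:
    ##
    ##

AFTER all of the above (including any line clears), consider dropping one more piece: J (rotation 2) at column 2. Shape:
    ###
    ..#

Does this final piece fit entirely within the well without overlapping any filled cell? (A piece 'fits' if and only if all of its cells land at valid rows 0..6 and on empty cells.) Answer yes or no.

Answer: no

Derivation:
Drop 1: J rot2 at col 1 lands with bottom-row=0; cleared 0 line(s) (total 0); column heights now [0 2 2 2 0], max=2
Drop 2: S rot3 at col 3 lands with bottom-row=1; cleared 0 line(s) (total 0); column heights now [0 2 2 4 3], max=4
Drop 3: O rot1 at col 1 lands with bottom-row=2; cleared 0 line(s) (total 0); column heights now [0 4 4 4 3], max=4
Drop 4: O rot2 at col 3 lands with bottom-row=4; cleared 0 line(s) (total 0); column heights now [0 4 4 6 6], max=6
Test piece J rot2 at col 2 (width 3): heights before test = [0 4 4 6 6]; fits = False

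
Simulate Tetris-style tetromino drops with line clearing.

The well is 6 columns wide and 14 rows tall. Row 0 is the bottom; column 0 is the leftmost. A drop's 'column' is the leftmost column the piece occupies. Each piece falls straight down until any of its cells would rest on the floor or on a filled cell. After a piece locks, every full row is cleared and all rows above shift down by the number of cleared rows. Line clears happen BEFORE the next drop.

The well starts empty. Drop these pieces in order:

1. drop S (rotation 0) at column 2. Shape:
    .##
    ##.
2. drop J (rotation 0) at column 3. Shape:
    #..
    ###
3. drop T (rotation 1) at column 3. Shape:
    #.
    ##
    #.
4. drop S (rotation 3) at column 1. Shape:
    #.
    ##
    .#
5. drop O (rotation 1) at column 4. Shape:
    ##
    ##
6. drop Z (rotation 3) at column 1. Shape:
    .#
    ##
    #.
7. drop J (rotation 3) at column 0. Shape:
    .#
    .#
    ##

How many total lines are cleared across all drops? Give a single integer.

Answer: 1

Derivation:
Drop 1: S rot0 at col 2 lands with bottom-row=0; cleared 0 line(s) (total 0); column heights now [0 0 1 2 2 0], max=2
Drop 2: J rot0 at col 3 lands with bottom-row=2; cleared 0 line(s) (total 0); column heights now [0 0 1 4 3 3], max=4
Drop 3: T rot1 at col 3 lands with bottom-row=4; cleared 0 line(s) (total 0); column heights now [0 0 1 7 6 3], max=7
Drop 4: S rot3 at col 1 lands with bottom-row=1; cleared 0 line(s) (total 0); column heights now [0 4 3 7 6 3], max=7
Drop 5: O rot1 at col 4 lands with bottom-row=6; cleared 0 line(s) (total 0); column heights now [0 4 3 7 8 8], max=8
Drop 6: Z rot3 at col 1 lands with bottom-row=4; cleared 0 line(s) (total 0); column heights now [0 6 7 7 8 8], max=8
Drop 7: J rot3 at col 0 lands with bottom-row=6; cleared 1 line(s) (total 1); column heights now [0 8 6 6 7 7], max=8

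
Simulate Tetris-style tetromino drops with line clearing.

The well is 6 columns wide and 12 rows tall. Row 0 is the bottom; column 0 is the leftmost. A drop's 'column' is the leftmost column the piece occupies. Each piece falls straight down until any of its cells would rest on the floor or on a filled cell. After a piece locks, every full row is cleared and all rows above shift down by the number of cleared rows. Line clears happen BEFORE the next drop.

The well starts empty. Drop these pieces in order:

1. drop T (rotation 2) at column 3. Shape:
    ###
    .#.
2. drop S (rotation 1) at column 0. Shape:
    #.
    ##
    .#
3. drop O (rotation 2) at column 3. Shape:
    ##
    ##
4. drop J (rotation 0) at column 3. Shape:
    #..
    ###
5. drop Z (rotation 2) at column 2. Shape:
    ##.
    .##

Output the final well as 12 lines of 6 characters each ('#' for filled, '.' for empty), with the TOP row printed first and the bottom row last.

Answer: ......
......
......
......
..##..
...##.
...#..
...###
...##.
#..##.
##.###
.#..#.

Derivation:
Drop 1: T rot2 at col 3 lands with bottom-row=0; cleared 0 line(s) (total 0); column heights now [0 0 0 2 2 2], max=2
Drop 2: S rot1 at col 0 lands with bottom-row=0; cleared 0 line(s) (total 0); column heights now [3 2 0 2 2 2], max=3
Drop 3: O rot2 at col 3 lands with bottom-row=2; cleared 0 line(s) (total 0); column heights now [3 2 0 4 4 2], max=4
Drop 4: J rot0 at col 3 lands with bottom-row=4; cleared 0 line(s) (total 0); column heights now [3 2 0 6 5 5], max=6
Drop 5: Z rot2 at col 2 lands with bottom-row=6; cleared 0 line(s) (total 0); column heights now [3 2 8 8 7 5], max=8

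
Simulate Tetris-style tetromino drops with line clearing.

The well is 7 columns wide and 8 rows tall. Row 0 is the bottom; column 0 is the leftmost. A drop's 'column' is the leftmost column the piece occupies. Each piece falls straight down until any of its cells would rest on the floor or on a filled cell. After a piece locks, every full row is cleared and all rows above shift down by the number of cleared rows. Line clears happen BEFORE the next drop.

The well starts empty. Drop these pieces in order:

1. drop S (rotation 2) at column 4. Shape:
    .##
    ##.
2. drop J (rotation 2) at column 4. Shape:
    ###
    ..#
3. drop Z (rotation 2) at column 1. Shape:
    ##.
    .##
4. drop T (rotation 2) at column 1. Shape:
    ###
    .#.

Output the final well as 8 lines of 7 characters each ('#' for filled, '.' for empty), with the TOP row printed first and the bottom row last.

Drop 1: S rot2 at col 4 lands with bottom-row=0; cleared 0 line(s) (total 0); column heights now [0 0 0 0 1 2 2], max=2
Drop 2: J rot2 at col 4 lands with bottom-row=2; cleared 0 line(s) (total 0); column heights now [0 0 0 0 4 4 4], max=4
Drop 3: Z rot2 at col 1 lands with bottom-row=0; cleared 0 line(s) (total 0); column heights now [0 2 2 1 4 4 4], max=4
Drop 4: T rot2 at col 1 lands with bottom-row=2; cleared 0 line(s) (total 0); column heights now [0 4 4 4 4 4 4], max=4

Answer: .......
.......
.......
.......
.######
..#...#
.##..##
..####.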